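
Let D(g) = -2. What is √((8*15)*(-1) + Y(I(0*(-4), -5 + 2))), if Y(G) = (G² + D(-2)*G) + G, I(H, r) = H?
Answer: 2*I*√30 ≈ 10.954*I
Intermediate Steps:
Y(G) = G² - G (Y(G) = (G² - 2*G) + G = G² - G)
√((8*15)*(-1) + Y(I(0*(-4), -5 + 2))) = √((8*15)*(-1) + (0*(-4))*(-1 + 0*(-4))) = √(120*(-1) + 0*(-1 + 0)) = √(-120 + 0*(-1)) = √(-120 + 0) = √(-120) = 2*I*√30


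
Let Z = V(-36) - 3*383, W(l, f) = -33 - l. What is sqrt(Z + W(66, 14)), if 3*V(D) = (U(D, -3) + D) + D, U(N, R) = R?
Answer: I*sqrt(1273) ≈ 35.679*I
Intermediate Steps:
V(D) = -1 + 2*D/3 (V(D) = ((-3 + D) + D)/3 = (-3 + 2*D)/3 = -1 + 2*D/3)
Z = -1174 (Z = (-1 + (2/3)*(-36)) - 3*383 = (-1 - 24) - 1*1149 = -25 - 1149 = -1174)
sqrt(Z + W(66, 14)) = sqrt(-1174 + (-33 - 1*66)) = sqrt(-1174 + (-33 - 66)) = sqrt(-1174 - 99) = sqrt(-1273) = I*sqrt(1273)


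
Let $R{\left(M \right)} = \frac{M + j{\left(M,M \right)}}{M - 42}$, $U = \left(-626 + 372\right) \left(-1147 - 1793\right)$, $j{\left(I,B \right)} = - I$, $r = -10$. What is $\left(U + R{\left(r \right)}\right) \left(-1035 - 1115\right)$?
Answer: $-1605534000$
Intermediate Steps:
$U = 746760$ ($U = \left(-254\right) \left(-2940\right) = 746760$)
$R{\left(M \right)} = 0$ ($R{\left(M \right)} = \frac{M - M}{M - 42} = \frac{0}{-42 + M} = 0$)
$\left(U + R{\left(r \right)}\right) \left(-1035 - 1115\right) = \left(746760 + 0\right) \left(-1035 - 1115\right) = 746760 \left(-2150\right) = -1605534000$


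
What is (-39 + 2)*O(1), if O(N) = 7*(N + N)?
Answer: -518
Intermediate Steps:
O(N) = 14*N (O(N) = 7*(2*N) = 14*N)
(-39 + 2)*O(1) = (-39 + 2)*(14*1) = -37*14 = -518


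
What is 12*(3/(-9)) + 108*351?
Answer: 37904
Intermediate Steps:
12*(3/(-9)) + 108*351 = 12*(3*(-⅑)) + 37908 = 12*(-⅓) + 37908 = -4 + 37908 = 37904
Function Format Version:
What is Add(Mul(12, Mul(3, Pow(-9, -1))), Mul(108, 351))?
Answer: 37904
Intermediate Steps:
Add(Mul(12, Mul(3, Pow(-9, -1))), Mul(108, 351)) = Add(Mul(12, Mul(3, Rational(-1, 9))), 37908) = Add(Mul(12, Rational(-1, 3)), 37908) = Add(-4, 37908) = 37904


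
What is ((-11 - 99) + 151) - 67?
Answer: -26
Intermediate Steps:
((-11 - 99) + 151) - 67 = (-110 + 151) - 67 = 41 - 67 = -26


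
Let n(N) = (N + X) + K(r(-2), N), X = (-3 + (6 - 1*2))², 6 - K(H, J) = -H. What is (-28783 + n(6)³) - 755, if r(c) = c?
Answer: -28207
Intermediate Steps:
K(H, J) = 6 + H (K(H, J) = 6 - (-1)*H = 6 + H)
X = 1 (X = (-3 + (6 - 2))² = (-3 + 4)² = 1² = 1)
n(N) = 5 + N (n(N) = (N + 1) + (6 - 2) = (1 + N) + 4 = 5 + N)
(-28783 + n(6)³) - 755 = (-28783 + (5 + 6)³) - 755 = (-28783 + 11³) - 755 = (-28783 + 1331) - 755 = -27452 - 755 = -28207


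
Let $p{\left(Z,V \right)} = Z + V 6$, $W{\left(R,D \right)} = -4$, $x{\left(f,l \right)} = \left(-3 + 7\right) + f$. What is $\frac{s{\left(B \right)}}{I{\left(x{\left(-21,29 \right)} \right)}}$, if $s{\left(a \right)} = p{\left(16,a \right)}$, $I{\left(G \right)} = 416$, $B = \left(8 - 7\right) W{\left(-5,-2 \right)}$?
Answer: $- \frac{1}{52} \approx -0.019231$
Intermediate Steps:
$x{\left(f,l \right)} = 4 + f$
$B = -4$ ($B = \left(8 - 7\right) \left(-4\right) = 1 \left(-4\right) = -4$)
$p{\left(Z,V \right)} = Z + 6 V$
$s{\left(a \right)} = 16 + 6 a$
$\frac{s{\left(B \right)}}{I{\left(x{\left(-21,29 \right)} \right)}} = \frac{16 + 6 \left(-4\right)}{416} = \left(16 - 24\right) \frac{1}{416} = \left(-8\right) \frac{1}{416} = - \frac{1}{52}$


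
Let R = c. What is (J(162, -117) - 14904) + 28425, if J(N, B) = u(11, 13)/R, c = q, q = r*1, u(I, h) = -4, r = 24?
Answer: 81125/6 ≈ 13521.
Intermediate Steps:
q = 24 (q = 24*1 = 24)
c = 24
R = 24
J(N, B) = -⅙ (J(N, B) = -4/24 = -4*1/24 = -⅙)
(J(162, -117) - 14904) + 28425 = (-⅙ - 14904) + 28425 = -89425/6 + 28425 = 81125/6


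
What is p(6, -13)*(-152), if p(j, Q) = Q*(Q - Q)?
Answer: 0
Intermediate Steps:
p(j, Q) = 0 (p(j, Q) = Q*0 = 0)
p(6, -13)*(-152) = 0*(-152) = 0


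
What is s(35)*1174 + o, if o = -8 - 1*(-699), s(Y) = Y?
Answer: 41781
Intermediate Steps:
o = 691 (o = -8 + 699 = 691)
s(35)*1174 + o = 35*1174 + 691 = 41090 + 691 = 41781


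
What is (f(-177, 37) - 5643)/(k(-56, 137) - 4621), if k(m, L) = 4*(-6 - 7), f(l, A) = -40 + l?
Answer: 5860/4673 ≈ 1.2540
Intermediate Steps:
k(m, L) = -52 (k(m, L) = 4*(-13) = -52)
(f(-177, 37) - 5643)/(k(-56, 137) - 4621) = ((-40 - 177) - 5643)/(-52 - 4621) = (-217 - 5643)/(-4673) = -5860*(-1/4673) = 5860/4673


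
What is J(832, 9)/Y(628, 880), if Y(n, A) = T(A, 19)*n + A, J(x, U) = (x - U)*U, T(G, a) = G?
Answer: 7407/553520 ≈ 0.013382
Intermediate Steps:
J(x, U) = U*(x - U)
Y(n, A) = A + A*n (Y(n, A) = A*n + A = A + A*n)
J(832, 9)/Y(628, 880) = (9*(832 - 1*9))/((880*(1 + 628))) = (9*(832 - 9))/((880*629)) = (9*823)/553520 = 7407*(1/553520) = 7407/553520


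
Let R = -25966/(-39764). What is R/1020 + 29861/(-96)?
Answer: -25232045153/81118560 ≈ -311.05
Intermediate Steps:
R = 12983/19882 (R = -25966*(-1/39764) = 12983/19882 ≈ 0.65300)
R/1020 + 29861/(-96) = (12983/19882)/1020 + 29861/(-96) = (12983/19882)*(1/1020) + 29861*(-1/96) = 12983/20279640 - 29861/96 = -25232045153/81118560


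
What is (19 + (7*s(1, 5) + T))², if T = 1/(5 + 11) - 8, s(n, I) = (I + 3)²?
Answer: 53949025/256 ≈ 2.1074e+5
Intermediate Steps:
s(n, I) = (3 + I)²
T = -127/16 (T = 1/16 - 8 = -127/16 ≈ -7.9375)
(19 + (7*s(1, 5) + T))² = (19 + (7*(3 + 5)² - 127/16))² = (19 + (7*8² - 127/16))² = (19 + (7*64 - 127/16))² = (19 + (448 - 127/16))² = (19 + 7041/16)² = (7345/16)² = 53949025/256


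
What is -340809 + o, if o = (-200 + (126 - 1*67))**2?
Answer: -320928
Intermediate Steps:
o = 19881 (o = (-200 + (126 - 67))**2 = (-200 + 59)**2 = (-141)**2 = 19881)
-340809 + o = -340809 + 19881 = -320928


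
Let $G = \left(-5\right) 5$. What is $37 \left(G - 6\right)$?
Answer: $-1147$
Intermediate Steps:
$G = -25$
$37 \left(G - 6\right) = 37 \left(-25 - 6\right) = 37 \left(-31\right) = -1147$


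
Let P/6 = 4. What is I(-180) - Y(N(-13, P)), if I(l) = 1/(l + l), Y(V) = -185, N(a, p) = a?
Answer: 66599/360 ≈ 185.00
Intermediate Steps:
P = 24 (P = 6*4 = 24)
I(l) = 1/(2*l)
I(-180) - Y(N(-13, P)) = (½)/(-180) - 1*(-185) = (½)*(-1/180) + 185 = -1/360 + 185 = 66599/360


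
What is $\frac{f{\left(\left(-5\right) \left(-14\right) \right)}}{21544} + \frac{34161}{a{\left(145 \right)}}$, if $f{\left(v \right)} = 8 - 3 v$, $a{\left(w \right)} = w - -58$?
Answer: $\frac{367961789}{2186716} \approx 168.27$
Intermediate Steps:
$a{\left(w \right)} = 58 + w$ ($a{\left(w \right)} = w + 58 = 58 + w$)
$\frac{f{\left(\left(-5\right) \left(-14\right) \right)}}{21544} + \frac{34161}{a{\left(145 \right)}} = \frac{8 - 3 \left(\left(-5\right) \left(-14\right)\right)}{21544} + \frac{34161}{58 + 145} = \left(8 - 210\right) \frac{1}{21544} + \frac{34161}{203} = \left(8 - 210\right) \frac{1}{21544} + 34161 \cdot \frac{1}{203} = \left(-202\right) \frac{1}{21544} + \frac{34161}{203} = - \frac{101}{10772} + \frac{34161}{203} = \frac{367961789}{2186716}$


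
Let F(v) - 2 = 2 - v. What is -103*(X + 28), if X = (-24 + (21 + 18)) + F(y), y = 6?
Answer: -4223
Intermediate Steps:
F(v) = 4 - v (F(v) = 2 + (2 - v) = 4 - v)
X = 13 (X = (-24 + (21 + 18)) + (4 - 1*6) = (-24 + 39) + (4 - 6) = 15 - 2 = 13)
-103*(X + 28) = -103*(13 + 28) = -103*41 = -4223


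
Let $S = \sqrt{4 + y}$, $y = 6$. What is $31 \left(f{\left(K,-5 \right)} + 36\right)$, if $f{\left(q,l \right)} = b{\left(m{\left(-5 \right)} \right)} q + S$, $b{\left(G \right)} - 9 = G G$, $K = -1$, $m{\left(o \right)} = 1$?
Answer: $806 + 31 \sqrt{10} \approx 904.03$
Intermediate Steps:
$b{\left(G \right)} = 9 + G^{2}$ ($b{\left(G \right)} = 9 + G G = 9 + G^{2}$)
$S = \sqrt{10}$ ($S = \sqrt{4 + 6} = \sqrt{10} \approx 3.1623$)
$f{\left(q,l \right)} = \sqrt{10} + 10 q$ ($f{\left(q,l \right)} = \left(9 + 1^{2}\right) q + \sqrt{10} = \left(9 + 1\right) q + \sqrt{10} = 10 q + \sqrt{10} = \sqrt{10} + 10 q$)
$31 \left(f{\left(K,-5 \right)} + 36\right) = 31 \left(\left(\sqrt{10} + 10 \left(-1\right)\right) + 36\right) = 31 \left(\left(\sqrt{10} - 10\right) + 36\right) = 31 \left(\left(-10 + \sqrt{10}\right) + 36\right) = 31 \left(26 + \sqrt{10}\right) = 806 + 31 \sqrt{10}$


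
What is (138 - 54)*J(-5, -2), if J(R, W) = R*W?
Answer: 840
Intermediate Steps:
(138 - 54)*J(-5, -2) = (138 - 54)*(-5*(-2)) = 84*10 = 840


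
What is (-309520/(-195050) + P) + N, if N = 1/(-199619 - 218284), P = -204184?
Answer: -1664331280580609/8151198015 ≈ -2.0418e+5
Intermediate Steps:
N = -1/417903 (N = 1/(-417903) = -1/417903 ≈ -2.3929e-6)
(-309520/(-195050) + P) + N = (-309520/(-195050) - 204184) - 1/417903 = (-309520*(-1/195050) - 204184) - 1/417903 = (30952/19505 - 204184) - 1/417903 = -3982577968/19505 - 1/417903 = -1664331280580609/8151198015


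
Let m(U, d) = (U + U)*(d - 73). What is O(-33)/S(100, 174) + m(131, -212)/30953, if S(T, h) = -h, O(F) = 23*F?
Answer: 3500249/1795274 ≈ 1.9497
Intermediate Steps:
m(U, d) = 2*U*(-73 + d) (m(U, d) = (2*U)*(-73 + d) = 2*U*(-73 + d))
O(-33)/S(100, 174) + m(131, -212)/30953 = (23*(-33))/((-1*174)) + (2*131*(-73 - 212))/30953 = -759/(-174) + (2*131*(-285))*(1/30953) = -759*(-1/174) - 74670*1/30953 = 253/58 - 74670/30953 = 3500249/1795274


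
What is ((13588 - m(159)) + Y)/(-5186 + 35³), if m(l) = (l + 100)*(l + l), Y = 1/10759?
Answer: -739939465/405495951 ≈ -1.8248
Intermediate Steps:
Y = 1/10759 ≈ 9.2945e-5
m(l) = 2*l*(100 + l) (m(l) = (100 + l)*(2*l) = 2*l*(100 + l))
((13588 - m(159)) + Y)/(-5186 + 35³) = ((13588 - 2*159*(100 + 159)) + 1/10759)/(-5186 + 35³) = ((13588 - 2*159*259) + 1/10759)/(-5186 + 42875) = ((13588 - 1*82362) + 1/10759)/37689 = ((13588 - 82362) + 1/10759)*(1/37689) = (-68774 + 1/10759)*(1/37689) = -739939465/10759*1/37689 = -739939465/405495951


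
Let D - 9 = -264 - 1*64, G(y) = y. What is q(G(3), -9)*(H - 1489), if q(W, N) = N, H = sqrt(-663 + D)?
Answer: 13401 - 9*I*sqrt(982) ≈ 13401.0 - 282.03*I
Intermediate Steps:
D = -319 (D = 9 + (-264 - 1*64) = 9 + (-264 - 64) = 9 - 328 = -319)
H = I*sqrt(982) (H = sqrt(-663 - 319) = sqrt(-982) = I*sqrt(982) ≈ 31.337*I)
q(G(3), -9)*(H - 1489) = -9*(I*sqrt(982) - 1489) = -9*(-1489 + I*sqrt(982)) = 13401 - 9*I*sqrt(982)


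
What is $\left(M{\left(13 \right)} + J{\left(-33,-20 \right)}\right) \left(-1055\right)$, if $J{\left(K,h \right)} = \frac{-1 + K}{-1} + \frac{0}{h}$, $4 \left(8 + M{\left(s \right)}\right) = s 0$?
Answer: $-27430$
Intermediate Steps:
$M{\left(s \right)} = -8$ ($M{\left(s \right)} = -8 + \frac{s 0}{4} = -8 + \frac{1}{4} \cdot 0 = -8 + 0 = -8$)
$J{\left(K,h \right)} = 1 - K$ ($J{\left(K,h \right)} = \left(-1 + K\right) \left(-1\right) + 0 = \left(1 - K\right) + 0 = 1 - K$)
$\left(M{\left(13 \right)} + J{\left(-33,-20 \right)}\right) \left(-1055\right) = \left(-8 + \left(1 - -33\right)\right) \left(-1055\right) = \left(-8 + \left(1 + 33\right)\right) \left(-1055\right) = \left(-8 + 34\right) \left(-1055\right) = 26 \left(-1055\right) = -27430$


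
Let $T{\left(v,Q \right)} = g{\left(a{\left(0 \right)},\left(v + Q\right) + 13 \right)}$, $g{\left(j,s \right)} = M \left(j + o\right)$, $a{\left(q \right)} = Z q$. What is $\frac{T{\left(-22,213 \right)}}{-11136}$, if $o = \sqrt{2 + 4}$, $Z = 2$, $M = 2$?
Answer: $- \frac{\sqrt{6}}{5568} \approx -0.00043992$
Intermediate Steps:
$o = \sqrt{6} \approx 2.4495$
$a{\left(q \right)} = 2 q$
$g{\left(j,s \right)} = 2 j + 2 \sqrt{6}$ ($g{\left(j,s \right)} = 2 \left(j + \sqrt{6}\right) = 2 j + 2 \sqrt{6}$)
$T{\left(v,Q \right)} = 2 \sqrt{6}$ ($T{\left(v,Q \right)} = 2 \cdot 2 \cdot 0 + 2 \sqrt{6} = 2 \cdot 0 + 2 \sqrt{6} = 0 + 2 \sqrt{6} = 2 \sqrt{6}$)
$\frac{T{\left(-22,213 \right)}}{-11136} = \frac{2 \sqrt{6}}{-11136} = 2 \sqrt{6} \left(- \frac{1}{11136}\right) = - \frac{\sqrt{6}}{5568}$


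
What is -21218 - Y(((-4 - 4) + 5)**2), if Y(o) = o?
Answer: -21227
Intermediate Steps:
-21218 - Y(((-4 - 4) + 5)**2) = -21218 - ((-4 - 4) + 5)**2 = -21218 - (-8 + 5)**2 = -21218 - 1*(-3)**2 = -21218 - 1*9 = -21218 - 9 = -21227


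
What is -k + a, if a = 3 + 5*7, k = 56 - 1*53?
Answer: 35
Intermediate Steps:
k = 3 (k = 56 - 53 = 3)
a = 38 (a = 3 + 35 = 38)
-k + a = -1*3 + 38 = -3 + 38 = 35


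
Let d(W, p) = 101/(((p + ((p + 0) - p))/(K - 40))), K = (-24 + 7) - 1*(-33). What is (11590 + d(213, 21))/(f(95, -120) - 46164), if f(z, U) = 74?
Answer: -3651/14665 ≈ -0.24896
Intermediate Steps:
K = 16 (K = -17 + 33 = 16)
d(W, p) = -2424/p (d(W, p) = 101/(((p + ((p + 0) - p))/(16 - 40))) = 101/(((p + (p - p))/(-24))) = 101/(((p + 0)*(-1/24))) = 101/((p*(-1/24))) = 101/((-p/24)) = 101*(-24/p) = -2424/p)
(11590 + d(213, 21))/(f(95, -120) - 46164) = (11590 - 2424/21)/(74 - 46164) = (11590 - 2424*1/21)/(-46090) = (11590 - 808/7)*(-1/46090) = (80322/7)*(-1/46090) = -3651/14665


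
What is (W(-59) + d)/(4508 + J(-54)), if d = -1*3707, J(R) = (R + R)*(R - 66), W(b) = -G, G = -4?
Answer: -3703/17468 ≈ -0.21199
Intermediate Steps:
W(b) = 4 (W(b) = -1*(-4) = 4)
J(R) = 2*R*(-66 + R) (J(R) = (2*R)*(-66 + R) = 2*R*(-66 + R))
d = -3707
(W(-59) + d)/(4508 + J(-54)) = (4 - 3707)/(4508 + 2*(-54)*(-66 - 54)) = -3703/(4508 + 2*(-54)*(-120)) = -3703/(4508 + 12960) = -3703/17468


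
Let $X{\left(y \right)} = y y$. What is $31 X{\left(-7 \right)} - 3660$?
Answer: $-2141$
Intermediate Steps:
$X{\left(y \right)} = y^{2}$
$31 X{\left(-7 \right)} - 3660 = 31 \left(-7\right)^{2} - 3660 = 31 \cdot 49 - 3660 = 1519 - 3660 = -2141$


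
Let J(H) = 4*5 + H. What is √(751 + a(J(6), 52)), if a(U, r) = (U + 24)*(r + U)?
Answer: √4651 ≈ 68.198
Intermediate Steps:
J(H) = 20 + H
a(U, r) = (24 + U)*(U + r)
√(751 + a(J(6), 52)) = √(751 + ((20 + 6)² + 24*(20 + 6) + 24*52 + (20 + 6)*52)) = √(751 + (26² + 24*26 + 1248 + 26*52)) = √(751 + (676 + 624 + 1248 + 1352)) = √(751 + 3900) = √4651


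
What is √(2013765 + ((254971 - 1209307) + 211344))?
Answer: 3*√141197 ≈ 1127.3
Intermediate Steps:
√(2013765 + ((254971 - 1209307) + 211344)) = √(2013765 + (-954336 + 211344)) = √(2013765 - 742992) = √1270773 = 3*√141197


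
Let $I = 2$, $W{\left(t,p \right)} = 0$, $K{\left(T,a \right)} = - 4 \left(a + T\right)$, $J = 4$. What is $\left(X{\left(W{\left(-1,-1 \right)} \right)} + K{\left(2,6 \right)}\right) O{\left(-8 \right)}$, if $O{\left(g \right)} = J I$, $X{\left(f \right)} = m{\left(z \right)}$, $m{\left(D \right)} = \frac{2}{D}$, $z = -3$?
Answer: $- \frac{784}{3} \approx -261.33$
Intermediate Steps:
$K{\left(T,a \right)} = - 4 T - 4 a$ ($K{\left(T,a \right)} = - 4 \left(T + a\right) = - 4 T - 4 a$)
$X{\left(f \right)} = - \frac{2}{3}$ ($X{\left(f \right)} = \frac{2}{-3} = 2 \left(- \frac{1}{3}\right) = - \frac{2}{3}$)
$O{\left(g \right)} = 8$ ($O{\left(g \right)} = 4 \cdot 2 = 8$)
$\left(X{\left(W{\left(-1,-1 \right)} \right)} + K{\left(2,6 \right)}\right) O{\left(-8 \right)} = \left(- \frac{2}{3} - 32\right) 8 = \left(- \frac{98}{3}\right) 8 = - \frac{784}{3}$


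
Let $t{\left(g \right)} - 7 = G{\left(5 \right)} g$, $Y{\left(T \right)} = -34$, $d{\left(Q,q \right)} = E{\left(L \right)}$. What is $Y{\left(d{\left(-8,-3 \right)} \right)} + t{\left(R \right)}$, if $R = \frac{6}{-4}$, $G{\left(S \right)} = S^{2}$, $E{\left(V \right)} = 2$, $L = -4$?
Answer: $- \frac{129}{2} \approx -64.5$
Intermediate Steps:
$d{\left(Q,q \right)} = 2$
$R = - \frac{3}{2}$ ($R = 6 \left(- \frac{1}{4}\right) = - \frac{3}{2} \approx -1.5$)
$t{\left(g \right)} = 7 + 25 g$ ($t{\left(g \right)} = 7 + 5^{2} g = 7 + 25 g$)
$Y{\left(d{\left(-8,-3 \right)} \right)} + t{\left(R \right)} = -34 + \left(7 + 25 \left(- \frac{3}{2}\right)\right) = -34 + \left(7 - \frac{75}{2}\right) = -34 - \frac{61}{2} = - \frac{129}{2}$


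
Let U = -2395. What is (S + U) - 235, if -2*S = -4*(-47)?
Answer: -2724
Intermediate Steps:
S = -94 (S = -(-2)*(-47) = -1/2*188 = -94)
(S + U) - 235 = (-94 - 2395) - 235 = -2489 - 235 = -2724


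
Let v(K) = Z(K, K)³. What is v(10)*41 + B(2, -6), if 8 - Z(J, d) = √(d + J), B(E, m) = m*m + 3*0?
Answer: 40708 - 17384*√5 ≈ 1836.2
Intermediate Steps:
B(E, m) = m² (B(E, m) = m² + 0 = m²)
Z(J, d) = 8 - √(J + d) (Z(J, d) = 8 - √(d + J) = 8 - √(J + d))
v(K) = (8 - √2*√K)³ (v(K) = (8 - √(K + K))³ = (8 - √(2*K))³ = (8 - √2*√K)³)
v(10)*41 + B(2, -6) = -(-8 + √2*√10)³*41 + (-6)² = -(-8 + 2*√5)³*41 + 36 = -41*(-8 + 2*√5)³ + 36 = 36 - 41*(-8 + 2*√5)³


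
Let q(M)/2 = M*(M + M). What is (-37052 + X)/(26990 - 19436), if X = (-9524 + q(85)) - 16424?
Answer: -17050/3777 ≈ -4.5142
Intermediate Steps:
q(M) = 4*M² (q(M) = 2*(M*(M + M)) = 2*(M*(2*M)) = 2*(2*M²) = 4*M²)
X = 2952 (X = (-9524 + 4*85²) - 16424 = (-9524 + 4*7225) - 16424 = (-9524 + 28900) - 16424 = 19376 - 16424 = 2952)
(-37052 + X)/(26990 - 19436) = (-37052 + 2952)/(26990 - 19436) = -34100/7554 = -34100*1/7554 = -17050/3777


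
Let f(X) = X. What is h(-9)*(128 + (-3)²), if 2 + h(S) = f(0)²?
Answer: -274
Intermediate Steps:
h(S) = -2 (h(S) = -2 + 0² = -2 + 0 = -2)
h(-9)*(128 + (-3)²) = -2*(128 + (-3)²) = -2*(128 + 9) = -2*137 = -274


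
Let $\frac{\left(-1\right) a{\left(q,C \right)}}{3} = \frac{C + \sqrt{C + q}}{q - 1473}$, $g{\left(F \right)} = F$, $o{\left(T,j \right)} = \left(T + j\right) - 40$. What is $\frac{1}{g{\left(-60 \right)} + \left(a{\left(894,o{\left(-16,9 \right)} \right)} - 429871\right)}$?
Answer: $- \frac{16014508890}{6885137721492053} - \frac{2123 \sqrt{7}}{6885137721492053} \approx -2.326 \cdot 10^{-6}$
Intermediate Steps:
$o{\left(T,j \right)} = -40 + T + j$
$a{\left(q,C \right)} = - \frac{3 \left(C + \sqrt{C + q}\right)}{-1473 + q}$ ($a{\left(q,C \right)} = - 3 \frac{C + \sqrt{C + q}}{q - 1473} = - 3 \frac{C + \sqrt{C + q}}{-1473 + q} = - \frac{3 \left(C + \sqrt{C + q}\right)}{-1473 + q}$)
$\frac{1}{g{\left(-60 \right)} + \left(a{\left(894,o{\left(-16,9 \right)} \right)} - 429871\right)} = \frac{1}{-60 - \left(429871 - \frac{3 \left(- (-40 - 16 + 9) - \sqrt{\left(-40 - 16 + 9\right) + 894}\right)}{-1473 + 894}\right)} = \frac{1}{-60 - \left(429871 - \frac{3 \left(\left(-1\right) \left(-47\right) - \sqrt{-47 + 894}\right)}{-579}\right)} = \frac{1}{-60 - \left(429871 + \frac{47 - \sqrt{847}}{193}\right)} = \frac{1}{-60 - \left(429871 + \frac{47 - 11 \sqrt{7}}{193}\right)} = \frac{1}{-60 - \left(\frac{82965150}{193} - \frac{11 \sqrt{7}}{193}\right)} = \frac{1}{- \frac{82976730}{193} + \frac{11 \sqrt{7}}{193}}$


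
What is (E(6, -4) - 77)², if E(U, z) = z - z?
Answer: 5929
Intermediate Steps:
E(U, z) = 0
(E(6, -4) - 77)² = (0 - 77)² = (-77)² = 5929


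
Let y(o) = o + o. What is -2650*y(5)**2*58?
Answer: -15370000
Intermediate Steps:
y(o) = 2*o
-2650*y(5)**2*58 = -2650*(2*5)**2*58 = -2650*10**2*58 = -265000*58 = -2650*5800 = -15370000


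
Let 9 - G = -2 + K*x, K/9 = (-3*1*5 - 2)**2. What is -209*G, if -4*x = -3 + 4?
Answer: -552805/4 ≈ -1.3820e+5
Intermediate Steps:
K = 2601 (K = 9*(-3*1*5 - 2)**2 = 9*(-3*5 - 2)**2 = 9*(-15 - 2)**2 = 9*(-17)**2 = 9*289 = 2601)
x = -1/4 (x = -(-3 + 4)/4 = -1/4*1 = -1/4 ≈ -0.25000)
G = 2645/4 (G = 9 - (-2 + 2601*(-1/4)) = 9 - (-2 - 2601/4) = 9 - 1*(-2609/4) = 9 + 2609/4 = 2645/4 ≈ 661.25)
-209*G = -209*2645/4 = -552805/4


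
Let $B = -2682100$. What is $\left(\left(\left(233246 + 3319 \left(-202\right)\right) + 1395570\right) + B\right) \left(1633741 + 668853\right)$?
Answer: $-3969031934868$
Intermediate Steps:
$\left(\left(\left(233246 + 3319 \left(-202\right)\right) + 1395570\right) + B\right) \left(1633741 + 668853\right) = \left(\left(\left(233246 + 3319 \left(-202\right)\right) + 1395570\right) - 2682100\right) \left(1633741 + 668853\right) = \left(\left(\left(233246 - 670438\right) + 1395570\right) - 2682100\right) 2302594 = \left(\left(-437192 + 1395570\right) - 2682100\right) 2302594 = \left(958378 - 2682100\right) 2302594 = \left(-1723722\right) 2302594 = -3969031934868$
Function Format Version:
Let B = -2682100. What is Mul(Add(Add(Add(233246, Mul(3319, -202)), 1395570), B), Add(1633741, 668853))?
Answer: -3969031934868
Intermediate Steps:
Mul(Add(Add(Add(233246, Mul(3319, -202)), 1395570), B), Add(1633741, 668853)) = Mul(Add(Add(Add(233246, Mul(3319, -202)), 1395570), -2682100), Add(1633741, 668853)) = Mul(Add(Add(Add(233246, -670438), 1395570), -2682100), 2302594) = Mul(Add(Add(-437192, 1395570), -2682100), 2302594) = Mul(Add(958378, -2682100), 2302594) = Mul(-1723722, 2302594) = -3969031934868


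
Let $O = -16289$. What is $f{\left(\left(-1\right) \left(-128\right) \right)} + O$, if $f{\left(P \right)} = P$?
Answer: $-16161$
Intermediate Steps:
$f{\left(\left(-1\right) \left(-128\right) \right)} + O = \left(-1\right) \left(-128\right) - 16289 = 128 - 16289 = -16161$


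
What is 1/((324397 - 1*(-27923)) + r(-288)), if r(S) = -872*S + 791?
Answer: 1/604247 ≈ 1.6550e-6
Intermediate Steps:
r(S) = 791 - 872*S
1/((324397 - 1*(-27923)) + r(-288)) = 1/((324397 - 1*(-27923)) + (791 - 872*(-288))) = 1/((324397 + 27923) + (791 + 251136)) = 1/(352320 + 251927) = 1/604247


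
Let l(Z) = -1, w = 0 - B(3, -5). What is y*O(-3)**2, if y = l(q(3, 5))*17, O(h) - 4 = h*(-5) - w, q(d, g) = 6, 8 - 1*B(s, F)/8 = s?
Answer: -59177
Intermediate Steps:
B(s, F) = 64 - 8*s
w = -40 (w = 0 - (64 - 8*3) = 0 - (64 - 24) = 0 - 1*40 = 0 - 40 = -40)
O(h) = 44 - 5*h (O(h) = 4 + (h*(-5) - 1*(-40)) = 4 + (-5*h + 40) = 4 + (40 - 5*h) = 44 - 5*h)
y = -17 (y = -1*17 = -17)
y*O(-3)**2 = -17*(44 - 5*(-3))**2 = -17*(44 + 15)**2 = -17*59**2 = -17*3481 = -59177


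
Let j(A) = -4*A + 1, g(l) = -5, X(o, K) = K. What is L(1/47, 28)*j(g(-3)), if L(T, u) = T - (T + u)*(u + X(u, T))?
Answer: -36423282/2209 ≈ -16489.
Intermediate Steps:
j(A) = 1 - 4*A
L(T, u) = T - (T + u)² (L(T, u) = T - (T + u)*(u + T) = T - (T + u)*(T + u) = T - (T + u)²)
L(1/47, 28)*j(g(-3)) = (1/47 - (1/47)² - 1*28² - 2*28/47)*(1 - 4*(-5)) = (1/47 - (1/47)² - 1*784 - 2*1/47*28)*(1 + 20) = (1/47 - 1*1/2209 - 784 - 56/47)*21 = (1/47 - 1/2209 - 784 - 56/47)*21 = -1734442/2209*21 = -36423282/2209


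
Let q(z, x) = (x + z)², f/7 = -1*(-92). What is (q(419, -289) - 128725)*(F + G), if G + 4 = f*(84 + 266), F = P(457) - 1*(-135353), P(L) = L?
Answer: -40391860950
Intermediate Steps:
f = 644 (f = 7*(-1*(-92)) = 7*92 = 644)
F = 135810 (F = 457 - 1*(-135353) = 457 + 135353 = 135810)
G = 225396 (G = -4 + 644*(84 + 266) = -4 + 644*350 = -4 + 225400 = 225396)
(q(419, -289) - 128725)*(F + G) = ((-289 + 419)² - 128725)*(135810 + 225396) = (130² - 128725)*361206 = (16900 - 128725)*361206 = -111825*361206 = -40391860950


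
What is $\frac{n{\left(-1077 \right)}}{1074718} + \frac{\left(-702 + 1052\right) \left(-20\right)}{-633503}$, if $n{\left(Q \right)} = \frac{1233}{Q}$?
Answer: $\frac{2700505964267}{244420510698286} \approx 0.011049$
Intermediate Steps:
$\frac{n{\left(-1077 \right)}}{1074718} + \frac{\left(-702 + 1052\right) \left(-20\right)}{-633503} = \frac{1233 \frac{1}{-1077}}{1074718} + \frac{\left(-702 + 1052\right) \left(-20\right)}{-633503} = 1233 \left(- \frac{1}{1077}\right) \frac{1}{1074718} + 350 \left(-20\right) \left(- \frac{1}{633503}\right) = \left(- \frac{411}{359}\right) \frac{1}{1074718} - - \frac{7000}{633503} = - \frac{411}{385823762} + \frac{7000}{633503} = \frac{2700505964267}{244420510698286}$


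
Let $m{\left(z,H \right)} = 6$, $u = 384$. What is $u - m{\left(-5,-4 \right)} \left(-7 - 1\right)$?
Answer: $432$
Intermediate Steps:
$u - m{\left(-5,-4 \right)} \left(-7 - 1\right) = 384 - 6 \left(-7 - 1\right) = 384 - 6 \left(-8\right) = 384 - -48 = 384 + 48 = 432$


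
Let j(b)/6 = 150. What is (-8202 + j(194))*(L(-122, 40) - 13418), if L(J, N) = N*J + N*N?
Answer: 121928796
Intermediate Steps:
L(J, N) = N**2 + J*N (L(J, N) = J*N + N**2 = N**2 + J*N)
j(b) = 900 (j(b) = 6*150 = 900)
(-8202 + j(194))*(L(-122, 40) - 13418) = (-8202 + 900)*(40*(-122 + 40) - 13418) = -7302*(40*(-82) - 13418) = -7302*(-3280 - 13418) = -7302*(-16698) = 121928796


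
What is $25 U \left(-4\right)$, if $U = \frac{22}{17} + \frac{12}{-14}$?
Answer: $- \frac{5200}{119} \approx -43.697$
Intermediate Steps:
$U = \frac{52}{119}$ ($U = 22 \cdot \frac{1}{17} + 12 \left(- \frac{1}{14}\right) = \frac{22}{17} - \frac{6}{7} = \frac{52}{119} \approx 0.43697$)
$25 U \left(-4\right) = 25 \cdot \frac{52}{119} \left(-4\right) = \frac{1300}{119} \left(-4\right) = - \frac{5200}{119}$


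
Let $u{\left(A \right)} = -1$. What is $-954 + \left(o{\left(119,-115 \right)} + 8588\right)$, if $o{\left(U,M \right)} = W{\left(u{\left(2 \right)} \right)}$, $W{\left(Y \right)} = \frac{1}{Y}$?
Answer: $7633$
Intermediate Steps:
$o{\left(U,M \right)} = -1$ ($o{\left(U,M \right)} = \frac{1}{-1} = -1$)
$-954 + \left(o{\left(119,-115 \right)} + 8588\right) = -954 + \left(-1 + 8588\right) = -954 + 8587 = 7633$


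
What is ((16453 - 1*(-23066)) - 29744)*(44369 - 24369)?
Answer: 195500000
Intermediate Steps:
((16453 - 1*(-23066)) - 29744)*(44369 - 24369) = ((16453 + 23066) - 29744)*20000 = (39519 - 29744)*20000 = 9775*20000 = 195500000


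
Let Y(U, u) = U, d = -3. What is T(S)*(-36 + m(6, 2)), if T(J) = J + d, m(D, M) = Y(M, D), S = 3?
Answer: 0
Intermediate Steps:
m(D, M) = M
T(J) = -3 + J (T(J) = J - 3 = -3 + J)
T(S)*(-36 + m(6, 2)) = (-3 + 3)*(-36 + 2) = 0*(-34) = 0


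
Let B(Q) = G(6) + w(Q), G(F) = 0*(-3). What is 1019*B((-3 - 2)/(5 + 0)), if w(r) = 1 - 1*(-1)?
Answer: 2038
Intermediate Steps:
G(F) = 0
w(r) = 2 (w(r) = 1 + 1 = 2)
B(Q) = 2 (B(Q) = 0 + 2 = 2)
1019*B((-3 - 2)/(5 + 0)) = 1019*2 = 2038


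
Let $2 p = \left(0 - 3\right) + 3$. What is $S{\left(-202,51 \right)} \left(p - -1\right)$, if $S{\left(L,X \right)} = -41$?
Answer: $-41$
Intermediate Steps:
$p = 0$ ($p = \frac{\left(0 - 3\right) + 3}{2} = \frac{-3 + 3}{2} = \frac{1}{2} \cdot 0 = 0$)
$S{\left(-202,51 \right)} \left(p - -1\right) = - 41 \left(0 - -1\right) = - 41 \left(0 + 1\right) = \left(-41\right) 1 = -41$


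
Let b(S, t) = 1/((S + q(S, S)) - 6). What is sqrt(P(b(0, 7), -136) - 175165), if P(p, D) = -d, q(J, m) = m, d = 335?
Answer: 30*I*sqrt(195) ≈ 418.93*I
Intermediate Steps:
b(S, t) = 1/(-6 + 2*S) (b(S, t) = 1/((S + S) - 6) = 1/(2*S - 6) = 1/(-6 + 2*S))
P(p, D) = -335 (P(p, D) = -1*335 = -335)
sqrt(P(b(0, 7), -136) - 175165) = sqrt(-335 - 175165) = sqrt(-175500) = 30*I*sqrt(195)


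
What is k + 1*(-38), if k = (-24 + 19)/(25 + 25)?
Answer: -381/10 ≈ -38.100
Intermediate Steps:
k = -⅒ (k = -5/50 = -5*1/50 = -⅒ ≈ -0.10000)
k + 1*(-38) = -⅒ + 1*(-38) = -⅒ - 38 = -381/10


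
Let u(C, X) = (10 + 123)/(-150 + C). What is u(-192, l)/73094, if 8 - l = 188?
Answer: -1/187956 ≈ -5.3204e-6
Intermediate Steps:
l = -180 (l = 8 - 1*188 = 8 - 188 = -180)
u(C, X) = 133/(-150 + C)
u(-192, l)/73094 = (133/(-150 - 192))/73094 = (133/(-342))*(1/73094) = (133*(-1/342))*(1/73094) = -7/18*1/73094 = -1/187956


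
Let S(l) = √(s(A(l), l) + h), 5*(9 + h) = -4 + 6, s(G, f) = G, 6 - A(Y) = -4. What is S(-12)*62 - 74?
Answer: -74 + 62*√35/5 ≈ -0.64061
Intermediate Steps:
A(Y) = 10 (A(Y) = 6 - 1*(-4) = 6 + 4 = 10)
h = -43/5 (h = -9 + (-4 + 6)/5 = -9 + (⅕)*2 = -9 + ⅖ = -43/5 ≈ -8.6000)
S(l) = √35/5 (S(l) = √(10 - 43/5) = √(7/5) = √35/5)
S(-12)*62 - 74 = (√35/5)*62 - 74 = 62*√35/5 - 74 = -74 + 62*√35/5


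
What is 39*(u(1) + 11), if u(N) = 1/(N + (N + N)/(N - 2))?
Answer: 390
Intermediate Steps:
u(N) = 1/(N + 2*N/(-2 + N)) (u(N) = 1/(N + (2*N)/(-2 + N)) = 1/(N + 2*N/(-2 + N)))
39*(u(1) + 11) = 39*((-2 + 1)/1² + 11) = 39*(1*(-1) + 11) = 39*(-1 + 11) = 39*10 = 390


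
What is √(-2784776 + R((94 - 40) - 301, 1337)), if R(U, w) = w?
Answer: 3*I*√309271 ≈ 1668.4*I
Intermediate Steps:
√(-2784776 + R((94 - 40) - 301, 1337)) = √(-2784776 + 1337) = √(-2783439) = 3*I*√309271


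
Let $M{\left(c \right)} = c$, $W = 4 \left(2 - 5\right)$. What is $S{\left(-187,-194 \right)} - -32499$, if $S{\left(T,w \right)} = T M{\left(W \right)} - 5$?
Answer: $34738$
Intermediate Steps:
$W = -12$ ($W = 4 \left(-3\right) = -12$)
$S{\left(T,w \right)} = -5 - 12 T$ ($S{\left(T,w \right)} = T \left(-12\right) - 5 = - 12 T - 5 = -5 - 12 T$)
$S{\left(-187,-194 \right)} - -32499 = \left(-5 - -2244\right) - -32499 = \left(-5 + 2244\right) + 32499 = 2239 + 32499 = 34738$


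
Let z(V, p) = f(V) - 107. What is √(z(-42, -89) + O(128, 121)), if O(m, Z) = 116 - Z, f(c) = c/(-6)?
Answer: I*√105 ≈ 10.247*I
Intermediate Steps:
f(c) = -c/6 (f(c) = c*(-⅙) = -c/6)
z(V, p) = -107 - V/6 (z(V, p) = -V/6 - 107 = -107 - V/6)
√(z(-42, -89) + O(128, 121)) = √((-107 - ⅙*(-42)) + (116 - 1*121)) = √((-107 + 7) + (116 - 121)) = √(-100 - 5) = √(-105) = I*√105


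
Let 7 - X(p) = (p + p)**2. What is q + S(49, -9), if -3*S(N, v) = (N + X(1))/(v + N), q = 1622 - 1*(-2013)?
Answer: 109037/30 ≈ 3634.6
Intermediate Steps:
q = 3635 (q = 1622 + 2013 = 3635)
X(p) = 7 - 4*p**2 (X(p) = 7 - (p + p)**2 = 7 - (2*p)**2 = 7 - 4*p**2)
S(N, v) = -(3 + N)/(3*(N + v)) (S(N, v) = -(N + (7 - 4*1**2))/(3*(v + N)) = -(N + (7 - 4*1))/(3*(N + v)) = -(N + (7 - 4))/(3*(N + v)) = -(N + 3)/(3*(N + v)) = -(3 + N)/(3*(N + v)))
q + S(49, -9) = 3635 + (-1 - 1/3*49)/(49 - 9) = 3635 + (-1 - 49/3)/40 = 3635 + (1/40)*(-52/3) = 3635 - 13/30 = 109037/30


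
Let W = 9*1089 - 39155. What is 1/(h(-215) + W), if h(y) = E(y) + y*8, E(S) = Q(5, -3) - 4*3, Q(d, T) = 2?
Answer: -1/31084 ≈ -3.2171e-5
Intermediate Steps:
E(S) = -10 (E(S) = 2 - 4*3 = 2 - 12 = -10)
W = -29354 (W = 9801 - 39155 = -29354)
h(y) = -10 + 8*y (h(y) = -10 + y*8 = -10 + 8*y)
1/(h(-215) + W) = 1/((-10 + 8*(-215)) - 29354) = 1/((-10 - 1720) - 29354) = 1/(-1730 - 29354) = 1/(-31084) = -1/31084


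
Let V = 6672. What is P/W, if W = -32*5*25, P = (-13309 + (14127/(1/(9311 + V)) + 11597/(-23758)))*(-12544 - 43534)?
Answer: 150402495654166701/47516000 ≈ 3.1653e+9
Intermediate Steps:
P = -150402495654166701/11879 (P = (-13309 + (14127/(1/(9311 + 6672)) + 11597/(-23758)))*(-12544 - 43534) = (-13309 + (14127/(1/15983) + 11597*(-1/23758)))*(-56078) = (-13309 + (14127/(1/15983) - 11597/23758))*(-56078) = (-13309 + (14127*15983 - 11597/23758))*(-56078) = (-13309 + (225791841 - 11597/23758))*(-56078) = (-13309 + 5364362546881/23758)*(-56078) = (5364046351659/23758)*(-56078) = -150402495654166701/11879 ≈ -1.2661e+13)
W = -4000 (W = -160*25 = -4000)
P/W = -150402495654166701/11879/(-4000) = -150402495654166701/11879*(-1/4000) = 150402495654166701/47516000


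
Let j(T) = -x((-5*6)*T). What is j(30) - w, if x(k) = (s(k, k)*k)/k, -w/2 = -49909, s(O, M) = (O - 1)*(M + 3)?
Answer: -908015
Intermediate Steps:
s(O, M) = (-1 + O)*(3 + M)
w = 99818 (w = -2*(-49909) = 99818)
x(k) = -3 + k² + 2*k (x(k) = ((-3 - k + 3*k + k*k)*k)/k = ((-3 - k + 3*k + k²)*k)/k = ((-3 + k² + 2*k)*k)/k = (k*(-3 + k² + 2*k))/k = -3 + k² + 2*k)
j(T) = 3 - 900*T² + 60*T (j(T) = -(-3 + ((-5*6)*T)² + 2*((-5*6)*T)) = -(-3 + (-30*T)² + 2*(-30*T)) = -(-3 + 900*T² - 60*T) = -(-3 - 60*T + 900*T²) = 3 - 900*T² + 60*T)
j(30) - w = (3 - 900*30² + 60*30) - 1*99818 = (3 - 900*900 + 1800) - 99818 = (3 - 810000 + 1800) - 99818 = -808197 - 99818 = -908015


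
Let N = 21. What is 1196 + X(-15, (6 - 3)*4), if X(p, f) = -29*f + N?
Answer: 869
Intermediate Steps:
X(p, f) = 21 - 29*f (X(p, f) = -29*f + 21 = 21 - 29*f)
1196 + X(-15, (6 - 3)*4) = 1196 + (21 - 29*(6 - 3)*4) = 1196 + (21 - 87*4) = 1196 + (21 - 29*12) = 1196 + (21 - 348) = 1196 - 327 = 869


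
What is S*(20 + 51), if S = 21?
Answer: 1491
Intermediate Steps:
S*(20 + 51) = 21*(20 + 51) = 21*71 = 1491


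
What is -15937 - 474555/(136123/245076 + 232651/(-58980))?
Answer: 9741606413882/78507439 ≈ 1.2409e+5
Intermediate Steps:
-15937 - 474555/(136123/245076 + 232651/(-58980)) = -15937 - 474555/(136123*(1/245076) + 232651*(-1/58980)) = -15937 - 474555/(10471/18852 - 232651/58980) = -15937 - 474555/(-78507439/23164395) = -15937 - 474555*(-23164395/78507439) = -15937 + 10992779469225/78507439 = 9741606413882/78507439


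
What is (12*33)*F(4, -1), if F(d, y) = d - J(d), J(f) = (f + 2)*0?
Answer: 1584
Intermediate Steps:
J(f) = 0 (J(f) = (2 + f)*0 = 0)
F(d, y) = d (F(d, y) = d - 1*0 = d + 0 = d)
(12*33)*F(4, -1) = (12*33)*4 = 396*4 = 1584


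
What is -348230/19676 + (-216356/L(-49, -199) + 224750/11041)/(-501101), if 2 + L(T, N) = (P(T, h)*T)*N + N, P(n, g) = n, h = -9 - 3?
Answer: -57558410883683037681/3252208699130690500 ≈ -17.698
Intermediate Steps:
h = -12
L(T, N) = -2 + N + N*T² (L(T, N) = -2 + ((T*T)*N + N) = -2 + (T²*N + N) = -2 + (N*T² + N) = -2 + (N + N*T²) = -2 + N + N*T²)
-348230/19676 + (-216356/L(-49, -199) + 224750/11041)/(-501101) = -348230/19676 + (-216356/(-2 - 199 - 199*(-49)²) + 224750/11041)/(-501101) = -348230*1/19676 + (-216356/(-2 - 199 - 199*2401) + 224750*(1/11041))*(-1/501101) = -174115/9838 + (-216356/(-2 - 199 - 477799) + 224750/11041)*(-1/501101) = -174115/9838 + (-216356/(-478000) + 224750/11041)*(-1/501101) = -174115/9838 + (-216356*(-1/478000) + 224750/11041)*(-1/501101) = -174115/9838 + (54089/119500 + 224750/11041)*(-1/501101) = -174115/9838 + (27454821649/1319399500)*(-1/501101) = -174115/9838 - 27454821649/661152408849500 = -57558410883683037681/3252208699130690500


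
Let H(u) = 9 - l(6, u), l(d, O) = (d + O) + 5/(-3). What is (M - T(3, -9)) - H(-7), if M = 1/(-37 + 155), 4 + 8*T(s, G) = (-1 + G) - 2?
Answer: -3419/354 ≈ -9.6582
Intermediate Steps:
T(s, G) = -7/8 + G/8 (T(s, G) = -1/2 + ((-1 + G) - 2)/8 = -1/2 + (-3 + G)/8 = -1/2 + (-3/8 + G/8) = -7/8 + G/8)
M = 1/118 ≈ 0.0084746
l(d, O) = -5/3 + O + d (l(d, O) = (O + d) + 5*(-1/3) = (O + d) - 5/3 = -5/3 + O + d)
H(u) = 14/3 - u (H(u) = 9 - (-5/3 + u + 6) = 9 - (13/3 + u) = 9 + (-13/3 - u) = 14/3 - u)
(M - T(3, -9)) - H(-7) = (1/118 - (-7/8 + (1/8)*(-9))) - (14/3 - 1*(-7)) = (1/118 - (-7/8 - 9/8)) - (14/3 + 7) = (1/118 - 1*(-2)) - 1*35/3 = (1/118 + 2) - 35/3 = 237/118 - 35/3 = -3419/354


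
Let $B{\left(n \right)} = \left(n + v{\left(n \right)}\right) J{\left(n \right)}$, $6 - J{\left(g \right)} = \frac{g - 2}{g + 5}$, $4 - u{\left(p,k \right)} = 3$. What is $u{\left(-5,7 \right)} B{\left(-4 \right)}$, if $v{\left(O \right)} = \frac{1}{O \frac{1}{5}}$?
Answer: $-63$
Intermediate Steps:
$u{\left(p,k \right)} = 1$ ($u{\left(p,k \right)} = 4 - 3 = 1$)
$v{\left(O \right)} = \frac{5}{O}$ ($v{\left(O \right)} = \frac{1}{O \frac{1}{5}} = \frac{1}{\frac{1}{5} O} = \frac{5}{O}$)
$J{\left(g \right)} = 6 - \frac{-2 + g}{5 + g}$ ($J{\left(g \right)} = 6 - \frac{g - 2}{g + 5} = 6 - \frac{-2 + g}{5 + g}$)
$B{\left(n \right)} = \frac{\left(32 + 5 n\right) \left(n + \frac{5}{n}\right)}{5 + n}$ ($B{\left(n \right)} = \left(n + \frac{5}{n}\right) \frac{32 + 5 n}{5 + n} = \frac{\left(32 + 5 n\right) \left(n + \frac{5}{n}\right)}{5 + n}$)
$u{\left(-5,7 \right)} B{\left(-4 \right)} = 1 \frac{\left(5 + \left(-4\right)^{2}\right) \left(32 + 5 \left(-4\right)\right)}{\left(-4\right) \left(5 - 4\right)} = 1 \left(- \frac{\left(5 + 16\right) \left(32 - 20\right)}{4 \cdot 1}\right) = 1 \left(\left(- \frac{1}{4}\right) 1 \cdot 21 \cdot 12\right) = 1 \left(-63\right) = -63$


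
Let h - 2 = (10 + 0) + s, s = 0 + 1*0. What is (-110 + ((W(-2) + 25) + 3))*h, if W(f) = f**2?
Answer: -936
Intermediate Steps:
s = 0 (s = 0 + 0 = 0)
h = 12 (h = 2 + ((10 + 0) + 0) = 2 + (10 + 0) = 2 + 10 = 12)
(-110 + ((W(-2) + 25) + 3))*h = (-110 + (((-2)**2 + 25) + 3))*12 = (-110 + ((4 + 25) + 3))*12 = (-110 + (29 + 3))*12 = (-110 + 32)*12 = -78*12 = -936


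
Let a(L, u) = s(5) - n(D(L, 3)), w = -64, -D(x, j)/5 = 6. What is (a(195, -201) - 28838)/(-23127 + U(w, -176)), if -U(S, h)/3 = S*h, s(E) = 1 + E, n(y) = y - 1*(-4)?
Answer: 9602/18973 ≈ 0.50609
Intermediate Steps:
D(x, j) = -30 (D(x, j) = -5*6 = -30)
n(y) = 4 + y (n(y) = y + 4 = 4 + y)
a(L, u) = 32 (a(L, u) = (1 + 5) - (4 - 30) = 6 - 1*(-26) = 6 + 26 = 32)
U(S, h) = -3*S*h
(a(195, -201) - 28838)/(-23127 + U(w, -176)) = (32 - 28838)/(-23127 - 3*(-64)*(-176)) = -28806/(-23127 - 33792) = -28806/(-56919) = -28806*(-1/56919) = 9602/18973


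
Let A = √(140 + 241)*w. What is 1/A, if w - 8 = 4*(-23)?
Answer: -√381/32004 ≈ -0.00060990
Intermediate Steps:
w = -84 (w = 8 + 4*(-23) = 8 - 92 = -84)
A = -84*√381 (A = √(140 + 241)*(-84) = √381*(-84) = -84*√381 ≈ -1639.6)
1/A = 1/(-84*√381) = -√381/32004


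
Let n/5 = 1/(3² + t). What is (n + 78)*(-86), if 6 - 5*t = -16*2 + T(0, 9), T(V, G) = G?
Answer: -249271/37 ≈ -6737.1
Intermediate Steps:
t = 29/5 (t = 6/5 - (-16*2 + 9)/5 = 6/5 - (-32 + 9)/5 = 6/5 - ⅕*(-23) = 6/5 + 23/5 = 29/5 ≈ 5.8000)
n = 25/74 (n = 5/(3² + 29/5) = 5/(9 + 29/5) = 5/(74/5) = 5*(5/74) = 25/74 ≈ 0.33784)
(n + 78)*(-86) = (25/74 + 78)*(-86) = (5797/74)*(-86) = -249271/37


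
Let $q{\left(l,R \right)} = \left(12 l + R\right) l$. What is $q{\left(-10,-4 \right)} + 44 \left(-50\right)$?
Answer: $-960$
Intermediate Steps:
$q{\left(l,R \right)} = l \left(R + 12 l\right)$ ($q{\left(l,R \right)} = \left(R + 12 l\right) l = l \left(R + 12 l\right)$)
$q{\left(-10,-4 \right)} + 44 \left(-50\right) = - 10 \left(-4 + 12 \left(-10\right)\right) + 44 \left(-50\right) = - 10 \left(-4 - 120\right) - 2200 = \left(-10\right) \left(-124\right) - 2200 = 1240 - 2200 = -960$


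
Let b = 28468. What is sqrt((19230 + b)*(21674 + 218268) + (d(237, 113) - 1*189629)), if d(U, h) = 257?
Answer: 4*sqrt(715285259) ≈ 1.0698e+5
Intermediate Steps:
sqrt((19230 + b)*(21674 + 218268) + (d(237, 113) - 1*189629)) = sqrt((19230 + 28468)*(21674 + 218268) + (257 - 1*189629)) = sqrt(47698*239942 + (257 - 189629)) = sqrt(11444753516 - 189372) = sqrt(11444564144) = 4*sqrt(715285259)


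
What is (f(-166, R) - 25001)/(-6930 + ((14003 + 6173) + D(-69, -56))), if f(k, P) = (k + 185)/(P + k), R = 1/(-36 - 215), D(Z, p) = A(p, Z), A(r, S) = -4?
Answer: -27413722/14519853 ≈ -1.8880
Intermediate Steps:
D(Z, p) = -4
R = -1/251 (R = 1/(-251) = -1/251 ≈ -0.0039841)
f(k, P) = (185 + k)/(P + k)
(f(-166, R) - 25001)/(-6930 + ((14003 + 6173) + D(-69, -56))) = ((185 - 166)/(-1/251 - 166) - 25001)/(-6930 + ((14003 + 6173) - 4)) = (19/(-41667/251) - 25001)/(-6930 + (20176 - 4)) = (-251/41667*19 - 25001)/(-6930 + 20172) = (-251/2193 - 25001)/13242 = -54827444/2193*1/13242 = -27413722/14519853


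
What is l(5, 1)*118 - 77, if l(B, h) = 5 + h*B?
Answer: 1103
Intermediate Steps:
l(B, h) = 5 + B*h
l(5, 1)*118 - 77 = (5 + 5*1)*118 - 77 = (5 + 5)*118 - 77 = 10*118 - 77 = 1180 - 77 = 1103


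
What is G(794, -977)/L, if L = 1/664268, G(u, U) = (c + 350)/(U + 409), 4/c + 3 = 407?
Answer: -5870634517/14342 ≈ -4.0933e+5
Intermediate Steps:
c = 1/101 (c = 4/(-3 + 407) = 4/404 = 4*(1/404) = 1/101 ≈ 0.0099010)
G(u, U) = 35351/(101*(409 + U)) (G(u, U) = (1/101 + 350)/(U + 409) = 35351/(101*(409 + U)))
L = 1/664268 ≈ 1.5054e-6
G(794, -977)/L = (35351/(101*(409 - 977)))/(1/664268) = ((35351/101)/(-568))*664268 = ((35351/101)*(-1/568))*664268 = -35351/57368*664268 = -5870634517/14342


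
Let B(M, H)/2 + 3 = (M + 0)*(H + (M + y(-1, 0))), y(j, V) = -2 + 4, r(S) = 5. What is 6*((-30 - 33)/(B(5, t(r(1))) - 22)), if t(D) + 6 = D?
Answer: -189/16 ≈ -11.813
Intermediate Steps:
t(D) = -6 + D
y(j, V) = 2
B(M, H) = -6 + 2*M*(2 + H + M) (B(M, H) = -6 + 2*((M + 0)*(H + (M + 2))) = -6 + 2*(M*(H + (2 + M))) = -6 + 2*(M*(2 + H + M)) = -6 + 2*M*(2 + H + M))
6*((-30 - 33)/(B(5, t(r(1))) - 22)) = 6*((-30 - 33)/((-6 + 2*5**2 + 4*5 + 2*(-6 + 5)*5) - 22)) = 6*(-63/((-6 + 2*25 + 20 + 2*(-1)*5) - 22)) = 6*(-63/((-6 + 50 + 20 - 10) - 22)) = 6*(-63/(54 - 22)) = 6*(-63/32) = -189/16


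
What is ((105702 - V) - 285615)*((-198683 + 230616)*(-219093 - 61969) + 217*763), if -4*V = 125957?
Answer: 5328405070231125/4 ≈ 1.3321e+15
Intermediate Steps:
V = -125957/4 (V = -¼*125957 = -125957/4 ≈ -31489.)
((105702 - V) - 285615)*((-198683 + 230616)*(-219093 - 61969) + 217*763) = ((105702 - 1*(-125957/4)) - 285615)*((-198683 + 230616)*(-219093 - 61969) + 217*763) = ((105702 + 125957/4) - 285615)*(31933*(-281062) + 165571) = (548765/4 - 285615)*(-8975152846 + 165571) = -593695/4*(-8974987275) = 5328405070231125/4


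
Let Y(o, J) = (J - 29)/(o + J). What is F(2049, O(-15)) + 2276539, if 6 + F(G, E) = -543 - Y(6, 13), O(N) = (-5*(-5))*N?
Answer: 43243826/19 ≈ 2.2760e+6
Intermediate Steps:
Y(o, J) = (-29 + J)/(J + o)
O(N) = 25*N
F(G, E) = -10415/19 (F(G, E) = -6 + (-543 - (-29 + 13)/(13 + 6)) = -6 + (-543 - (-16)/19) = -6 + (-543 - 1*(-16/19)) = -6 + (-543 + 16/19) = -6 - 10301/19 = -10415/19)
F(2049, O(-15)) + 2276539 = -10415/19 + 2276539 = 43243826/19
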